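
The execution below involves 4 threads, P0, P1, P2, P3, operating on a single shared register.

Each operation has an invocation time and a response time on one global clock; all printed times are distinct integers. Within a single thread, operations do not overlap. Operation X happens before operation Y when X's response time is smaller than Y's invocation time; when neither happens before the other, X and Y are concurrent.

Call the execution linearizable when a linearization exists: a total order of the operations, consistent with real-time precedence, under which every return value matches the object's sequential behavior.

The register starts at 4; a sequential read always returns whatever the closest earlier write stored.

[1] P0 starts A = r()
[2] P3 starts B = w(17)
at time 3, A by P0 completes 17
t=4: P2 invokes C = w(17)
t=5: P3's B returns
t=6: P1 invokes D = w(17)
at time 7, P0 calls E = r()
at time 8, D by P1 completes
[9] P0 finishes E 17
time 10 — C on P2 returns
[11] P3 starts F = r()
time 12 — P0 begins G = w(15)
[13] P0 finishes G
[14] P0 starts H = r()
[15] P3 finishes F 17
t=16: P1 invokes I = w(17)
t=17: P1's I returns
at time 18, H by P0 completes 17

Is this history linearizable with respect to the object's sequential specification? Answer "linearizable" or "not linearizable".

one valid linearization: B, A, C, D, E, F, G, I, H
after step 1 (B w(17)): value 17
after step 2 (A r() → 17): value 17
after step 3 (C w(17)): value 17
after step 4 (D w(17)): value 17
after step 5 (E r() → 17): value 17
after step 6 (F r() → 17): value 17
after step 7 (G w(15)): value 15
after step 8 (I w(17)): value 17
after step 9 (H r() → 17): value 17

linearizable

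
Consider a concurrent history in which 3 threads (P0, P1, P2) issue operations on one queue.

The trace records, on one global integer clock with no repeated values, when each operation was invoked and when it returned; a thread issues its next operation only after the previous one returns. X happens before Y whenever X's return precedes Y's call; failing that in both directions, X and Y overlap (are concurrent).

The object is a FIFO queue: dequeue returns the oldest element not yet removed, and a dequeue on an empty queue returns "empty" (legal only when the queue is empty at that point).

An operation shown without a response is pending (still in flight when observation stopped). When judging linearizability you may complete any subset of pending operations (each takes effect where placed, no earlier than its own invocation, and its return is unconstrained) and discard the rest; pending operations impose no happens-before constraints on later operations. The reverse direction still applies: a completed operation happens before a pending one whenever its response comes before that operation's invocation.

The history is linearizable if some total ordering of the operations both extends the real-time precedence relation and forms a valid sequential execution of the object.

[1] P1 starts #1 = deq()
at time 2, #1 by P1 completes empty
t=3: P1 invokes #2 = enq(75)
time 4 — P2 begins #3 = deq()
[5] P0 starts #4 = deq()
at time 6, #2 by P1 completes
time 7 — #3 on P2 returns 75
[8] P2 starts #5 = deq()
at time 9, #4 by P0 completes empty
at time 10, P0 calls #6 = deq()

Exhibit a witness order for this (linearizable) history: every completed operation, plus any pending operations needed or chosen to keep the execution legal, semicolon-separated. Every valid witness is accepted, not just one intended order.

1. #1 deq() → empty, leaving queue <>
2. #2 enq(75), leaving queue <75>
3. #3 deq() → 75, leaving queue <>
4. #4 deq() → empty, leaving queue <>

#1; #2; #3; #4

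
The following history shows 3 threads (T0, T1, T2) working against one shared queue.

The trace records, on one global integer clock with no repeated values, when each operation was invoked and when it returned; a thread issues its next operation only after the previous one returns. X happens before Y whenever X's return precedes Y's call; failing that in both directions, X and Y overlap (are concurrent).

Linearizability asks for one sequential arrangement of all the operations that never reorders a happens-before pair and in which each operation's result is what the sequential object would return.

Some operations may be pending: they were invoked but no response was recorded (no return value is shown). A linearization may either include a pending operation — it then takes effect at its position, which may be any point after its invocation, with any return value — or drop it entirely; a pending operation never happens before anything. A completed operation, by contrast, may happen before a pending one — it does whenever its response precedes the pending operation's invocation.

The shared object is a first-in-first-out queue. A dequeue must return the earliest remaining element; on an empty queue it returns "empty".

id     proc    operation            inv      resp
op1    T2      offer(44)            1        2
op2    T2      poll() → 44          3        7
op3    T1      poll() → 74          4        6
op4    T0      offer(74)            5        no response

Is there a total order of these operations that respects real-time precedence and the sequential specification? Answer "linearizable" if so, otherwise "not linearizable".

linearizable

a witness: op1, op2, op4, op3
1. op1 offer(44), leaving queue <44>
2. op2 poll() → 44, leaving queue <>
3. op4 offer(74) (pending, included), leaving queue <74>
4. op3 poll() → 74, leaving queue <>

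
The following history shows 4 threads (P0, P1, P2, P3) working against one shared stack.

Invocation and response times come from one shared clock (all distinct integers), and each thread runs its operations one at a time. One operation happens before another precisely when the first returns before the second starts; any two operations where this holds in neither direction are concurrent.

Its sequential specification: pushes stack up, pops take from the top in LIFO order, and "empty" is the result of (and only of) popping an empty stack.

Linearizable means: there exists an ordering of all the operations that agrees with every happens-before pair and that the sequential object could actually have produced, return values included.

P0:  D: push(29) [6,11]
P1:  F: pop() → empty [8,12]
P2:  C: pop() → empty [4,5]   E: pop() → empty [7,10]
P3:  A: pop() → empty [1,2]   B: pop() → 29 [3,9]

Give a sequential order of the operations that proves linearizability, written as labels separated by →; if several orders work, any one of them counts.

A → C → D → B → E → F

step 1: A pop() → empty — stack <>
step 2: C pop() → empty — stack <>
step 3: D push(29) — stack <29>
step 4: B pop() → 29 — stack <>
step 5: E pop() → empty — stack <>
step 6: F pop() → empty — stack <>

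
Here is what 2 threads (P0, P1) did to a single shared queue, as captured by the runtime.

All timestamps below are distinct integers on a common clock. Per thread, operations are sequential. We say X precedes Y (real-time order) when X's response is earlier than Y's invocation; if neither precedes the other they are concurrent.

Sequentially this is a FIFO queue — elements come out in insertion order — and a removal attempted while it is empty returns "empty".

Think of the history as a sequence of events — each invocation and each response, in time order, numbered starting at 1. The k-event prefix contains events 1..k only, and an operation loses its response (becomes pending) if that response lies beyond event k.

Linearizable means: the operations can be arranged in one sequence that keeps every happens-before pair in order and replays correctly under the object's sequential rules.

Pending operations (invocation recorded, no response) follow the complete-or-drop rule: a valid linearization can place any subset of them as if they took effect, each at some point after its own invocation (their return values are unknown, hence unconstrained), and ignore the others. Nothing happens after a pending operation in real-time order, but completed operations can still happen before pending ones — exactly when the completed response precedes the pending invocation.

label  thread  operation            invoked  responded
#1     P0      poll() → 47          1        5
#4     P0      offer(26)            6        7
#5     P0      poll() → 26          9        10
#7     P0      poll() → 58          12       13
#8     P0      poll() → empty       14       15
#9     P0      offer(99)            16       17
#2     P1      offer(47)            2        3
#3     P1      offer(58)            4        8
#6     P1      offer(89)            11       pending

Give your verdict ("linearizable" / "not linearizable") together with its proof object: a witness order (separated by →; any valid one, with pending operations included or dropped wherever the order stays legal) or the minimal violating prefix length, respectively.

1. #2 offer(47), leaving queue <47>
2. #1 poll() → 47, leaving queue <>
3. #4 offer(26), leaving queue <26>
4. #3 offer(58), leaving queue <26,58>
5. #5 poll() → 26, leaving queue <58>
6. #7 poll() → 58, leaving queue <>
7. #8 poll() → empty, leaving queue <>
8. #6 offer(89) (pending, included), leaving queue <89>
9. #9 offer(99), leaving queue <89,99>

linearizable — witness: #2 → #1 → #4 → #3 → #5 → #7 → #8 → #6 → #9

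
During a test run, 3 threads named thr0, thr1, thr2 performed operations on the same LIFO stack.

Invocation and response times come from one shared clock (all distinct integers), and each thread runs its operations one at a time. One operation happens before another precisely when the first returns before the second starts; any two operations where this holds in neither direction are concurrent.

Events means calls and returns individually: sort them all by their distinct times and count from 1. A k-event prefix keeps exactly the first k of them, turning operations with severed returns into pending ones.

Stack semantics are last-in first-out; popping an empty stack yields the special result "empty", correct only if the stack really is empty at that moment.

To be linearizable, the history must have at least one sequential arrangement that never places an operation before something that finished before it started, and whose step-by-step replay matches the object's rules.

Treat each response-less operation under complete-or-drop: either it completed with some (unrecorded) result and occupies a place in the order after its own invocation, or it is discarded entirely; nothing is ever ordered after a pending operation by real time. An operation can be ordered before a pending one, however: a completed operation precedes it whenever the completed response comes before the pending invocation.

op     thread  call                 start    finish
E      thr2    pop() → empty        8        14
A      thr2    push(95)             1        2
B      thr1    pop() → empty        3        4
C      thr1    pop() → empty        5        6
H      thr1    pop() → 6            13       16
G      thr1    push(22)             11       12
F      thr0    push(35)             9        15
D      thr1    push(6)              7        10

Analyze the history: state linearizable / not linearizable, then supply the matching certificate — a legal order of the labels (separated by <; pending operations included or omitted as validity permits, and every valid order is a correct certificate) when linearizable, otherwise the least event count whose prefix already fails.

not linearizable — minimal violating prefix: 4 events

through event 3 a valid linearization exists; event 4 (B responding at time 4) ends that
exhaustive check: the 2 completed LIFO stack ops admit one real-time order; illegal
one such order, A, B, breaks at step 2 where B pop() → empty is illegal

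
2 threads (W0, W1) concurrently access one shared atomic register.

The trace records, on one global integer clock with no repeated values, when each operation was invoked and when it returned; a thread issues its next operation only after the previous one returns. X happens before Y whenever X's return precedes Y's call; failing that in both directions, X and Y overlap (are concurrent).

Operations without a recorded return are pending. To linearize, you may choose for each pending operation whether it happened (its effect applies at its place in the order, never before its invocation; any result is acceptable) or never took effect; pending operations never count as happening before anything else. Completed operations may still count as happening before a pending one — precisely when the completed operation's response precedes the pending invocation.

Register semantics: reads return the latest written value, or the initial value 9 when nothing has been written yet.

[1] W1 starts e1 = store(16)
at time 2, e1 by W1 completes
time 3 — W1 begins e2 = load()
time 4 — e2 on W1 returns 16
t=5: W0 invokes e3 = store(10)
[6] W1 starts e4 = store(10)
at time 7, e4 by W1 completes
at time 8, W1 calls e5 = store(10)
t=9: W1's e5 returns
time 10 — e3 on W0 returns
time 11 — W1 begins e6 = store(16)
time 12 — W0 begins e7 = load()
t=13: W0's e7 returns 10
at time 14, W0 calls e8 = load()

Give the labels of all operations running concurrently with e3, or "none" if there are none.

overlap test against e3 [5,10]: concurrent iff the interval meets 5..10
e1 [1,2]: before
e2 [3,4]: before
e4 [6,7]: concurrent
e5 [8,9]: concurrent
e6 [11,…): after
e7 [12,13]: after
e8 [14,…): after

e4, e5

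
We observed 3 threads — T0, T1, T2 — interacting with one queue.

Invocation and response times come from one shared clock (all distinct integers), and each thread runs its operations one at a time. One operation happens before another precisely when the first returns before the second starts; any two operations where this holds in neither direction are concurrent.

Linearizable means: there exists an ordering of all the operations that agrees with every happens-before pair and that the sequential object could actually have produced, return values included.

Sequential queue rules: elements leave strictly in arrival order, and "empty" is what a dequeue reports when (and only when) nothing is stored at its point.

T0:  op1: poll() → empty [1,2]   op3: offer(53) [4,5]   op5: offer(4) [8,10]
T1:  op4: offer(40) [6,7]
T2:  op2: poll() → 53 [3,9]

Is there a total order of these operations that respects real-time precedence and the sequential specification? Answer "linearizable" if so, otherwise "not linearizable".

one valid linearization: op1, op3, op2, op4, op5
after step 1 (op1 poll() → empty): queue <>
after step 2 (op3 offer(53)): queue <53>
after step 3 (op2 poll() → 53): queue <>
after step 4 (op4 offer(40)): queue <40>
after step 5 (op5 offer(4)): queue <40,4>

linearizable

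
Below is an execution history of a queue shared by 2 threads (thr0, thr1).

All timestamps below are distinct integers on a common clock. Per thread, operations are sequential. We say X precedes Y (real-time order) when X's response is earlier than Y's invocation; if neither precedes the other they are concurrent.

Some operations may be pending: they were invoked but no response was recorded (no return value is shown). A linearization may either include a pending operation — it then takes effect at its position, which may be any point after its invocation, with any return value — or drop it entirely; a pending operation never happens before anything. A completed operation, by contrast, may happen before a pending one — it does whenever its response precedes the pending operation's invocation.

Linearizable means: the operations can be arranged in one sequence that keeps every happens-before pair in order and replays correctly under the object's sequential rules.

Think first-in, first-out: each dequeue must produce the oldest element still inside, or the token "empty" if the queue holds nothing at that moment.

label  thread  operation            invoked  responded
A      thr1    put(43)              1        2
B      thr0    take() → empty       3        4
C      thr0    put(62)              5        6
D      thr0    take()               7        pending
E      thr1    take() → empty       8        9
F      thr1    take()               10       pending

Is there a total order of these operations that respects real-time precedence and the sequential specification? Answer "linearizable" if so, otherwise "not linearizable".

the violation lands at event 4, B's response at time 4: events 1..3 linearize, events 1..4 do not
the sole real-time-consistent order of 2 completed operations fails the queue replay
take A, B: step 2 already fails, because B take() → empty cannot occur there

not linearizable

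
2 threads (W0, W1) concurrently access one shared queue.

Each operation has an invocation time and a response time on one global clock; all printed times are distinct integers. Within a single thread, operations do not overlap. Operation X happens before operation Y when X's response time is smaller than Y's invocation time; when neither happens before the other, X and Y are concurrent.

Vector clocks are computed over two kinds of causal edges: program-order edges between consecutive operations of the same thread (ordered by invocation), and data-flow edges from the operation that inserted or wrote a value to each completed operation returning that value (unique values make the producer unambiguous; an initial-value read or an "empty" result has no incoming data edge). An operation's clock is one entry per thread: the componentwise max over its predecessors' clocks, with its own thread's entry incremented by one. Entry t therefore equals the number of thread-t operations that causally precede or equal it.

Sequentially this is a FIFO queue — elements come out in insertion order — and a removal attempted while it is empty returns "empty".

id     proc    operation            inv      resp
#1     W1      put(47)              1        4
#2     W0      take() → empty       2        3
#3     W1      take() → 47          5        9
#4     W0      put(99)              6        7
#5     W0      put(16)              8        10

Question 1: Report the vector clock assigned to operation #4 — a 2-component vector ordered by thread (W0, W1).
(2, 0)

invoked at 1, #1 has no predecessors; its own W1 bump gives (0, 1)
invoked at 2, #2 has no predecessors; its own W0 bump gives (1, 0)
VC(#3, invoked at 5): max of VC(#1)=(0, 1), then +1 on thread W1 → (0, 2)
VC(#4, invoked at 6): max of VC(#2)=(1, 0), then +1 on thread W0 → (2, 0)
VC(#5, invoked at 8): max of VC(#4)=(2, 0), then +1 on thread W0 → (3, 0)
target: VC(#4) = (2, 0)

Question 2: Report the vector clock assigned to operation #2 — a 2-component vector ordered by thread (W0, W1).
(1, 0)

no predecessors for #1 (invoked 1): W1 increments from zero → (0, 1)
no predecessors for #2 (invoked 2): W0 increments from zero → (1, 0)
merge at #3 (invoked 5): VC(#1)=(0, 1), own-thread bump on W1 → (0, 2)
merge at #4 (invoked 6): VC(#2)=(1, 0), own-thread bump on W0 → (2, 0)
merge at #5 (invoked 8): VC(#4)=(2, 0), own-thread bump on W0 → (3, 0)
target: VC(#2) = (1, 0)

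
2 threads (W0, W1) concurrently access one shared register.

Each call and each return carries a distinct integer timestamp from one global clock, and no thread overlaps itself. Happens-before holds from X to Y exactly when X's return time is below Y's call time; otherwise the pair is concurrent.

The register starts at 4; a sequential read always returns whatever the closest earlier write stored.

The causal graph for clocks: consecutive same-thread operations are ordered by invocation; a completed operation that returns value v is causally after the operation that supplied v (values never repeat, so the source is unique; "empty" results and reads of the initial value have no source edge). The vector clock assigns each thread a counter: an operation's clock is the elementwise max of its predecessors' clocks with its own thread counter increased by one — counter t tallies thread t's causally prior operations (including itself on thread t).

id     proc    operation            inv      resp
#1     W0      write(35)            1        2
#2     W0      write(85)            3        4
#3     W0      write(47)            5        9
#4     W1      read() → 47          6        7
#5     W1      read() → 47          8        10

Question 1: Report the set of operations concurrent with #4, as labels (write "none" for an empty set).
#3

#4 spans [6,7]: anything still running between times 6 and 7 counts as concurrent
#1 [1,2]: before
#2 [3,4]: before
#3 [5,9]: concurrent
#5 [8,10]: after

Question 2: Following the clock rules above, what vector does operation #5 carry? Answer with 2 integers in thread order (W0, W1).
(3, 2)

root op #1, invoked 1: fresh clock plus W0's own tick → (1, 0)
invoked at 3, #2 merges VC(#1)=(1, 0) and bumps W0's slot → (2, 0)
invoked at 5, #3 merges VC(#2)=(2, 0) and bumps W0's slot → (3, 0)
invoked at 6, #4 merges VC(#3)=(3, 0) and bumps W1's slot → (3, 1)
invoked at 8, #5 merges VC(#3)=(3, 0), VC(#4)=(3, 1) and bumps W1's slot → (3, 2)
target: VC(#5) = (3, 2)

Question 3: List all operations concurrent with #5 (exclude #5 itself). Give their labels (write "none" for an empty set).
#3

overlap test against #5 [8,10]: concurrent iff the interval meets 8..10
#1 [1,2]: before
#2 [3,4]: before
#3 [5,9]: concurrent
#4 [6,7]: before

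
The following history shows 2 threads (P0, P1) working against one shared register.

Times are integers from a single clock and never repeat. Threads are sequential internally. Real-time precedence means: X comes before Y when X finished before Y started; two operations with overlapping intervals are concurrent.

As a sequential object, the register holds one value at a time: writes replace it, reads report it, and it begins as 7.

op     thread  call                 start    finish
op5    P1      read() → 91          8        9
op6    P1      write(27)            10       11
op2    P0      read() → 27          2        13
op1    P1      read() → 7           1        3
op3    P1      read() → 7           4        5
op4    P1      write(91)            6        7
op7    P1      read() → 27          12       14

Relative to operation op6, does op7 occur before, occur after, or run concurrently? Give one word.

op7 spans [12,14], op6 spans [10,11]
resp(op6)=11 < inv(op7)=12

after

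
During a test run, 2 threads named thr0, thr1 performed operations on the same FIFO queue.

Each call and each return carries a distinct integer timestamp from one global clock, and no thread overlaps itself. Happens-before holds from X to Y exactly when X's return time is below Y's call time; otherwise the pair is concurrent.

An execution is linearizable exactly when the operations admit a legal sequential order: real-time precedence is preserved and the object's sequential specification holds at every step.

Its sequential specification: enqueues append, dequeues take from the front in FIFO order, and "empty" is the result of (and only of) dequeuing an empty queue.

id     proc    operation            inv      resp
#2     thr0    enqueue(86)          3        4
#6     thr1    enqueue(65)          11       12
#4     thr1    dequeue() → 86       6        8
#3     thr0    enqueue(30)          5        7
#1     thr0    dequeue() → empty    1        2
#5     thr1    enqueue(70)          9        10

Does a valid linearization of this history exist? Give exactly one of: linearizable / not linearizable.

one valid linearization: #1, #2, #3, #4, #5, #6
1. #1 dequeue() → empty, leaving queue <>
2. #2 enqueue(86), leaving queue <86>
3. #3 enqueue(30), leaving queue <86,30>
4. #4 dequeue() → 86, leaving queue <30>
5. #5 enqueue(70), leaving queue <30,70>
6. #6 enqueue(65), leaving queue <30,70,65>

linearizable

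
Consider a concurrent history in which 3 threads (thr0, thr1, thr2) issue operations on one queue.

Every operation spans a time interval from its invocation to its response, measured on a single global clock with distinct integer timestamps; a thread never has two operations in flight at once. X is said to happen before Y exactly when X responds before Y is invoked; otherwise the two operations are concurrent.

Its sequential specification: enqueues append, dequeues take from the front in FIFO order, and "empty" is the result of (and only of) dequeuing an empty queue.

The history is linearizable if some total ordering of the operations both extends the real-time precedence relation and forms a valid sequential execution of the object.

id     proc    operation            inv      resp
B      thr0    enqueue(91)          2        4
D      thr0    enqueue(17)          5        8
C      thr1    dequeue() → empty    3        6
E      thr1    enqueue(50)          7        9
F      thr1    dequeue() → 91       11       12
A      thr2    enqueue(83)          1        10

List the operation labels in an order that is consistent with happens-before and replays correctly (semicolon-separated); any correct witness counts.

step 1: C dequeue() → empty — queue <>
step 2: B enqueue(91) — queue <91>
step 3: A enqueue(83) — queue <91,83>
step 4: D enqueue(17) — queue <91,83,17>
step 5: E enqueue(50) — queue <91,83,17,50>
step 6: F dequeue() → 91 — queue <83,17,50>

C; B; A; D; E; F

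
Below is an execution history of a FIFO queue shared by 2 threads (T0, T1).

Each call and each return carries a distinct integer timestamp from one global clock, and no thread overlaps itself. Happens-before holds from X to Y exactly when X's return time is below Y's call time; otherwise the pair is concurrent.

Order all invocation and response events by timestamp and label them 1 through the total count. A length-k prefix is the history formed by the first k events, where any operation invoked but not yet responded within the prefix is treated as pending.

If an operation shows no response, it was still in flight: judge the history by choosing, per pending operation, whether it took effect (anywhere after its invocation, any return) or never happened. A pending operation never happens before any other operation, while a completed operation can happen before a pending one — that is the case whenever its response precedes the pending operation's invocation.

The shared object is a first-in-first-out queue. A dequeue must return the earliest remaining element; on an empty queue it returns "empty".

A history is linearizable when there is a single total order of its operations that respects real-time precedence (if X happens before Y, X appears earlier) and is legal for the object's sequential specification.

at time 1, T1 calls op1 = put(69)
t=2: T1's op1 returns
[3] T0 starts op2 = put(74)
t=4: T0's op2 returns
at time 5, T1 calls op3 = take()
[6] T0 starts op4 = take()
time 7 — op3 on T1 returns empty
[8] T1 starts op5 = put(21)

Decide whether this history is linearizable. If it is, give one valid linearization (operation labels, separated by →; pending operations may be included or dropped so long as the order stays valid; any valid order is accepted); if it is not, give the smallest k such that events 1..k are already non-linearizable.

not linearizable — minimal violating prefix: 7 events

through event 6 a valid linearization exists; event 7 (op3 responding at time 7) ends that
the completed operations (3 total) allow one real-time order; the FIFO queue replay rejects it
include/drop combinations of the 1 pending operation (op4) were all tried; none helps
e.g. op1, op2, op3 (pending dropped): illegal at step 3, since op3 take() → empty cannot apply there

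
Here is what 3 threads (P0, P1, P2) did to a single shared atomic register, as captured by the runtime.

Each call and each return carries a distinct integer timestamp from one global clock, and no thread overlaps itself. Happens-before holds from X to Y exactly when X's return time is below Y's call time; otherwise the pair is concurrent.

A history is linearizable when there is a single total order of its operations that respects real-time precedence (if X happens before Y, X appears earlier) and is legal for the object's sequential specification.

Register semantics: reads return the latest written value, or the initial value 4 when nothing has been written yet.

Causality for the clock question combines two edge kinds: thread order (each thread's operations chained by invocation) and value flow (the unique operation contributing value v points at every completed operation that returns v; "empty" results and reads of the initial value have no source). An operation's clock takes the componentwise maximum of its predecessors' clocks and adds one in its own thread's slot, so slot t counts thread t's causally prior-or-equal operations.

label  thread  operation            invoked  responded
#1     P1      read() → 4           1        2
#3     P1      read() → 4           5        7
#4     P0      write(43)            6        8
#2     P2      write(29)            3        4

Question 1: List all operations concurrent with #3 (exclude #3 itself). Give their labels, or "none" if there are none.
#3 runs from 5 to 7; window-overlapping ops are concurrent
#1 [1,2]: before
#2 [3,4]: before
#4 [6,8]: concurrent

#4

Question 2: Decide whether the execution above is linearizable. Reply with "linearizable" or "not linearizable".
already the first 7 events (up to #3's response at time 7) admit no linearization; the first 6 still do
the sole real-time-consistent order of 3 completed operations fails the atomic register replay
no escape via the 1 pending operation (#4): every completion choice fails
one such order, #1, #2, #3 (pending dropped), breaks at step 3 where #3 read() → 4 is illegal

not linearizable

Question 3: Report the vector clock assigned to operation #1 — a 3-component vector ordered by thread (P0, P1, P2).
#2 (invocation 3): nothing precedes it; P2's component alone gives (0, 0, 1)
#1 (invocation 1): nothing precedes it; P1's component alone gives (0, 1, 0)
#4 (invocation 6): nothing precedes it; P0's component alone gives (1, 0, 0)
#3, invoked 5, takes VC(#1)=(0, 1, 0) under max, adds 1 for P1 → (0, 2, 0)
target: VC(#1) = (0, 1, 0)

(0, 1, 0)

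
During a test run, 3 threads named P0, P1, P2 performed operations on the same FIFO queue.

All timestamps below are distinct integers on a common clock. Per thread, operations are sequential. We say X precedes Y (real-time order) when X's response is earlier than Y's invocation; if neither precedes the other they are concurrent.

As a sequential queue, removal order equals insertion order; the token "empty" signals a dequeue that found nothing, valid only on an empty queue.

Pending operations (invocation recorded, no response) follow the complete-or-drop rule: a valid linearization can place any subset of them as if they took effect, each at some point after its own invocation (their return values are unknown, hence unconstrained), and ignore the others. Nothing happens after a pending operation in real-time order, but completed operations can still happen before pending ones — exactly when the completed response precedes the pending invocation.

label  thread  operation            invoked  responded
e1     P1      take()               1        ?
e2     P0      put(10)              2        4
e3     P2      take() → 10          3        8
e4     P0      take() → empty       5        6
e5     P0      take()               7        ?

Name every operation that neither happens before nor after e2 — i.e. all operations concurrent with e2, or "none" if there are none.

e1, e3

overlap test against e2 [2,4]: concurrent iff the interval meets 2..4
e1 [1,…): concurrent
e3 [3,8]: concurrent
e4 [5,6]: after
e5 [7,…): after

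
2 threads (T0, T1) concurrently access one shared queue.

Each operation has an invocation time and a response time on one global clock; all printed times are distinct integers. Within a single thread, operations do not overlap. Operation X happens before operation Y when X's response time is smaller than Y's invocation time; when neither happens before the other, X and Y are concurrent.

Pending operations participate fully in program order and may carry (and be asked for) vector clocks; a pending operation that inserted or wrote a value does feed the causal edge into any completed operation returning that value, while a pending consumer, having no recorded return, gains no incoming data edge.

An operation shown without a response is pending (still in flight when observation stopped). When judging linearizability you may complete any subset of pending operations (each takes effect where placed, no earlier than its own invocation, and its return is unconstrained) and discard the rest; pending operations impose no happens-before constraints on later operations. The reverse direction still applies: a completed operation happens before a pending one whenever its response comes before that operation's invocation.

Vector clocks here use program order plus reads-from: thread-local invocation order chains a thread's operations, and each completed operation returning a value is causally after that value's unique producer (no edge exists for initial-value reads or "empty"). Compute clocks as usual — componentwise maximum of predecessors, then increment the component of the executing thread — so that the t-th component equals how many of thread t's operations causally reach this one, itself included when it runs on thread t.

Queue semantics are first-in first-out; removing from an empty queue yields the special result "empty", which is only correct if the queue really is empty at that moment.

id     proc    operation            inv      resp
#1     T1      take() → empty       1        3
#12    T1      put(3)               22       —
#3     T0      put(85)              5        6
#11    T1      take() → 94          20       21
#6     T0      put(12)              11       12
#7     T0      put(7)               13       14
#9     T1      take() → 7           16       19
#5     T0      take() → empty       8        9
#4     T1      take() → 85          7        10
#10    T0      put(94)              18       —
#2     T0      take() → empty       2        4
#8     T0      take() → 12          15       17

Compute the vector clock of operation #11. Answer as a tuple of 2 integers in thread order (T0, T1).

(7, 4)

no predecessors for #1 (invoked 1): T1 increments from zero → (0, 1)
no predecessors for #2 (invoked 2): T0 increments from zero → (1, 0)
merge at #3 (invoked 5): VC(#2)=(1, 0), own-thread bump on T0 → (2, 0)
merge at #5 (invoked 8): VC(#3)=(2, 0), own-thread bump on T0 → (3, 0)
merge at #4 (invoked 7): VC(#1)=(0, 1), VC(#3)=(2, 0), own-thread bump on T1 → (2, 2)
merge at #6 (invoked 11): VC(#5)=(3, 0), own-thread bump on T0 → (4, 0)
merge at #7 (invoked 13): VC(#6)=(4, 0), own-thread bump on T0 → (5, 0)
merge at #8 (invoked 15): VC(#6)=(4, 0), VC(#7)=(5, 0), own-thread bump on T0 → (6, 0)
merge at #10 (invoked 18): VC(#8)=(6, 0), own-thread bump on T0 → (7, 0)
merge at #9 (invoked 16): VC(#4)=(2, 2), VC(#7)=(5, 0), own-thread bump on T1 → (5, 3)
merge at #11 (invoked 20): VC(#9)=(5, 3), VC(#10)=(7, 0), own-thread bump on T1 → (7, 4)
merge at #12 (invoked 22): VC(#11)=(7, 4), own-thread bump on T1 → (7, 5)
target: VC(#11) = (7, 4)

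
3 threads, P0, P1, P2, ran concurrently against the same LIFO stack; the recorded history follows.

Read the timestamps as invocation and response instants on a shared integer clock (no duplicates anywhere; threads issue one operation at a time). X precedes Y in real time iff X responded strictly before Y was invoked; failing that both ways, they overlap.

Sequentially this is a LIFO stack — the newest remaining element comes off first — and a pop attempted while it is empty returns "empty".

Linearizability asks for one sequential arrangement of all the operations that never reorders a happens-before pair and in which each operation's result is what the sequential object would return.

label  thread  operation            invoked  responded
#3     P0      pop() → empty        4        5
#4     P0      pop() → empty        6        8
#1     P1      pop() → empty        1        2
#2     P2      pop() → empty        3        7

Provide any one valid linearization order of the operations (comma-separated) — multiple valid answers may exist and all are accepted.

#1, #2, #3, #4

step 1: #1 pop() → empty — stack <>
step 2: #2 pop() → empty — stack <>
step 3: #3 pop() → empty — stack <>
step 4: #4 pop() → empty — stack <>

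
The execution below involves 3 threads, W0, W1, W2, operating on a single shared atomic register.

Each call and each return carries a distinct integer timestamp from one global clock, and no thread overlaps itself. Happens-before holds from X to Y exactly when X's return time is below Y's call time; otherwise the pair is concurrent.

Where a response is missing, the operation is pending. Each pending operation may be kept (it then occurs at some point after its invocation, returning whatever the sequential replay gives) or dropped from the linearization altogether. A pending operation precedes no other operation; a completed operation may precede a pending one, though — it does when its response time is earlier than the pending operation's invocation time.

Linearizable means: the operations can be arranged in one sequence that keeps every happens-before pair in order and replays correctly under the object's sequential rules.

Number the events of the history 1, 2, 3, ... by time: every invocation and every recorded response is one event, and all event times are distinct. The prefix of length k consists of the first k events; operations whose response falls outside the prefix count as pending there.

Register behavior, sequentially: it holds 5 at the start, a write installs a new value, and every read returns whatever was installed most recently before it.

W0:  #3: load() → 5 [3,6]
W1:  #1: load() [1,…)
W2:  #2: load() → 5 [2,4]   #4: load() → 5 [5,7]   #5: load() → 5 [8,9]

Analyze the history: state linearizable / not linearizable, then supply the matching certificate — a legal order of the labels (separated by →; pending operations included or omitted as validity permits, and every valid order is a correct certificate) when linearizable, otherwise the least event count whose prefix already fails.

step 1: #1 load() (pending, included) — value 5
step 2: #2 load() → 5 — value 5
step 3: #3 load() → 5 — value 5
step 4: #4 load() → 5 — value 5
step 5: #5 load() → 5 — value 5

linearizable — witness: #1 → #2 → #3 → #4 → #5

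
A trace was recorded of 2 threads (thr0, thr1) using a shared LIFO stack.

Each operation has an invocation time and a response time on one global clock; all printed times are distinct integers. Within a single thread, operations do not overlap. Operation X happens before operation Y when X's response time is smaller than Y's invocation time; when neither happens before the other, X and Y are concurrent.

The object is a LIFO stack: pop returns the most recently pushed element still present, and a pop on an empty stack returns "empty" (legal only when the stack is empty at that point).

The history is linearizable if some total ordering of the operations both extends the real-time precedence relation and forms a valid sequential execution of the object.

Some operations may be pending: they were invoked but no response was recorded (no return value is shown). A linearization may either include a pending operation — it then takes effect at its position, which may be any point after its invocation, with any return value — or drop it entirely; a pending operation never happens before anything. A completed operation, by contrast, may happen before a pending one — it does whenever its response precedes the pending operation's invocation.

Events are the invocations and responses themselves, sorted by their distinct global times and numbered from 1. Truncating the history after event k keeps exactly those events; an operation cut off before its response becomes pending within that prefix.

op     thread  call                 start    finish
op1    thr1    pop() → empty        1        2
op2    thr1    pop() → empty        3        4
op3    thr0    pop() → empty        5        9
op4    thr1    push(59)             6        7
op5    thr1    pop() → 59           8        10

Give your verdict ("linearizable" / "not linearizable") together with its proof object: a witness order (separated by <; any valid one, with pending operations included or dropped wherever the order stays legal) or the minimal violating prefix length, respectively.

linearizable — witness: op1 < op2 < op3 < op4 < op5

after step 1 (op1 pop() → empty): stack <>
after step 2 (op2 pop() → empty): stack <>
after step 3 (op3 pop() → empty): stack <>
after step 4 (op4 push(59)): stack <59>
after step 5 (op5 pop() → 59): stack <>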